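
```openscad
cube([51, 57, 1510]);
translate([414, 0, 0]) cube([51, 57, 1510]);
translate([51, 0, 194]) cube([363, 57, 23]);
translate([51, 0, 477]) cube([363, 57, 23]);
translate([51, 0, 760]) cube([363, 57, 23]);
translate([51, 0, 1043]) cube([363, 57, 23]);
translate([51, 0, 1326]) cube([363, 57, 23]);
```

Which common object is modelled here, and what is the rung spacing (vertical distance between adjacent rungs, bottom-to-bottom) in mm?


A ladder. The rung spacing is 283 mm.

Two tall 51×57 posts with 5 short bars between them — a ladder. Adjacent rungs sit at z = 194 and z = 477, so the spacing is 477 − 194 = 283 mm.


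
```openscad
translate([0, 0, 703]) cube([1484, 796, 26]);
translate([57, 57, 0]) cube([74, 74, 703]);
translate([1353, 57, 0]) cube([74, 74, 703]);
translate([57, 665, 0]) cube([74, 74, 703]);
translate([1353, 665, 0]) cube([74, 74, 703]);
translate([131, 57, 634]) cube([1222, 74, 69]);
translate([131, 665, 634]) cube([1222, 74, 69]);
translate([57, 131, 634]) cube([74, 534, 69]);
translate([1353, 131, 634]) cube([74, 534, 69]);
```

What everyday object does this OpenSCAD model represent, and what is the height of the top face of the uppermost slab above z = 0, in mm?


A table. The table height is 729 mm.

A 1484×796×26 slab sits at z = 703 on four 74 mm square posts — a table. The top surface is at 703 + 26 = 729 mm.


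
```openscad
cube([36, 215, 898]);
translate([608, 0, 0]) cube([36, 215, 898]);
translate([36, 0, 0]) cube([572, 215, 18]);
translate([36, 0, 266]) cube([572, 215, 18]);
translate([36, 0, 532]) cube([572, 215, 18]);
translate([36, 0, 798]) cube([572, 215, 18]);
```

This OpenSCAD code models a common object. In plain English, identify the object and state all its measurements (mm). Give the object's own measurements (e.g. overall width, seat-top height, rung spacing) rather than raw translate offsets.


An open bookshelf. Two side panels, each 36 mm thick, 215 mm deep and 898 mm tall, stand 644 mm apart (outside-to-outside). Between them sit 4 shelves, each 18 mm thick and 215 mm deep, spanning the full gap between the sides. The bottom shelf rests on the floor (its underside at z = 0) and the clear gap between one shelf's top and the next shelf's underside is 248 mm.


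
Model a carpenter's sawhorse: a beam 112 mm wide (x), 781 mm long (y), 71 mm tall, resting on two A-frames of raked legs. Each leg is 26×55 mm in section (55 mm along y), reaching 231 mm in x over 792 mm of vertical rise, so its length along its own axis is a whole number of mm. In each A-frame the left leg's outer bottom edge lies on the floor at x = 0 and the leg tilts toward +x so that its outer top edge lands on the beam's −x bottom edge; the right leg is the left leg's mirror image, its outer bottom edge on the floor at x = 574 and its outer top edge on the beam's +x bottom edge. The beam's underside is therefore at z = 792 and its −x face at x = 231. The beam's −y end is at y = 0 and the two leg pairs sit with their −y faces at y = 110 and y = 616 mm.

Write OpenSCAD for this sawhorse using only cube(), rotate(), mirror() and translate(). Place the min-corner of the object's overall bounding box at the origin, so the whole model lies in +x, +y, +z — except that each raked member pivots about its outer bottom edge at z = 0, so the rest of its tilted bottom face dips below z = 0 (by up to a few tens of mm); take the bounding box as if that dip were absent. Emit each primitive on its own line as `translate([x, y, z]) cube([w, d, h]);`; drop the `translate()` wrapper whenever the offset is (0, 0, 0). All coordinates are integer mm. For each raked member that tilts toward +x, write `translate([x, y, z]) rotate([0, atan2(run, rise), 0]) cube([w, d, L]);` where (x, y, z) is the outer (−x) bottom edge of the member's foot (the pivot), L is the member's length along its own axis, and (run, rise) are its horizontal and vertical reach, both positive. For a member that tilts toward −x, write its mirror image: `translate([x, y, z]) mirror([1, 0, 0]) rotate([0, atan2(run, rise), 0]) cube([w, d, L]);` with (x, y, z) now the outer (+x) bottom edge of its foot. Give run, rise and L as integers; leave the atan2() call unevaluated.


// leg length = √(231² + 792²) = 825
// right-leg outer foot x = 2·231 + 112 = 574
// beam min-corner = (231, 0, 792)
translate([231, 0, 792]) cube([112, 781, 71]);
translate([0, 110, 0]) rotate([0, atan2(231, 792), 0]) cube([26, 55, 825]);
translate([574, 110, 0]) mirror([1, 0, 0]) rotate([0, atan2(231, 792), 0]) cube([26, 55, 825]);
translate([0, 616, 0]) rotate([0, atan2(231, 792), 0]) cube([26, 55, 825]);
translate([574, 616, 0]) mirror([1, 0, 0]) rotate([0, atan2(231, 792), 0]) cube([26, 55, 825]);


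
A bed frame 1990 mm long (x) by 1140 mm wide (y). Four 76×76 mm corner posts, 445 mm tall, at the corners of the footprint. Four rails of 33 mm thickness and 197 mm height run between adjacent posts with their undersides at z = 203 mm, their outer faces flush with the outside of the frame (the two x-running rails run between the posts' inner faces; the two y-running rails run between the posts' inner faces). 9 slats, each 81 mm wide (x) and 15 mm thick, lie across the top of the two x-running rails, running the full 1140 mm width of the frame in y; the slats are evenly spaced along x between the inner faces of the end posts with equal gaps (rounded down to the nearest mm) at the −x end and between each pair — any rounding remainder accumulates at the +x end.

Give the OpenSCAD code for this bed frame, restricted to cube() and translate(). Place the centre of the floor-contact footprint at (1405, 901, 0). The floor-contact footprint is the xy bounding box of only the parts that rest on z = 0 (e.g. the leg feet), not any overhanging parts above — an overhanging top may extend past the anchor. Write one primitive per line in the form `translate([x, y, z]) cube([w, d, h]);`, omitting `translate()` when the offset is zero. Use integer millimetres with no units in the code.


// slat z = rail_z + rail_h = 203 + 197 = 400
// slat gap = ⌊(1838 − 9·81) / 10⌋ = 110
translate([410, 331, 0]) cube([76, 76, 445]);
translate([410, 1395, 0]) cube([76, 76, 445]);
translate([2324, 331, 0]) cube([76, 76, 445]);
translate([2324, 1395, 0]) cube([76, 76, 445]);
translate([486, 331, 203]) cube([1838, 33, 197]);
translate([486, 1438, 203]) cube([1838, 33, 197]);
translate([410, 407, 203]) cube([33, 988, 197]);
translate([2367, 407, 203]) cube([33, 988, 197]);
translate([596, 331, 400]) cube([81, 1140, 15]);
translate([787, 331, 400]) cube([81, 1140, 15]);
translate([978, 331, 400]) cube([81, 1140, 15]);
translate([1169, 331, 400]) cube([81, 1140, 15]);
translate([1360, 331, 400]) cube([81, 1140, 15]);
translate([1551, 331, 400]) cube([81, 1140, 15]);
translate([1742, 331, 400]) cube([81, 1140, 15]);
translate([1933, 331, 400]) cube([81, 1140, 15]);
translate([2124, 331, 400]) cube([81, 1140, 15]);


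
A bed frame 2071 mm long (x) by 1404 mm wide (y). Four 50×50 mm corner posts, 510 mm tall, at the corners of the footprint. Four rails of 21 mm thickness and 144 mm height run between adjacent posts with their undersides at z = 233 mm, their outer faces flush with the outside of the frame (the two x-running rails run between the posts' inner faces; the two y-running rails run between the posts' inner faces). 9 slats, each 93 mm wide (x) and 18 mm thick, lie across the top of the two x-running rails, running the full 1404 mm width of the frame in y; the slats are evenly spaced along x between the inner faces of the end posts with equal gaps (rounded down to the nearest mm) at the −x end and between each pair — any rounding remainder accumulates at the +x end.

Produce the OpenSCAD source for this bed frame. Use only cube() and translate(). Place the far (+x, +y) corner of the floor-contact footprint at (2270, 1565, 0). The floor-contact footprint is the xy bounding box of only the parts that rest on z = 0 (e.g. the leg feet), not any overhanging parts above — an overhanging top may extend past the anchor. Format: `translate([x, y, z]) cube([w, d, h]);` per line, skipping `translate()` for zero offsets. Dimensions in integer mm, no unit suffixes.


// slat z = rail_z + rail_h = 233 + 144 = 377
// slat gap = ⌊(1971 − 9·93) / 10⌋ = 113
translate([199, 161, 0]) cube([50, 50, 510]);
translate([199, 1515, 0]) cube([50, 50, 510]);
translate([2220, 161, 0]) cube([50, 50, 510]);
translate([2220, 1515, 0]) cube([50, 50, 510]);
translate([249, 161, 233]) cube([1971, 21, 144]);
translate([249, 1544, 233]) cube([1971, 21, 144]);
translate([199, 211, 233]) cube([21, 1304, 144]);
translate([2249, 211, 233]) cube([21, 1304, 144]);
translate([362, 161, 377]) cube([93, 1404, 18]);
translate([568, 161, 377]) cube([93, 1404, 18]);
translate([774, 161, 377]) cube([93, 1404, 18]);
translate([980, 161, 377]) cube([93, 1404, 18]);
translate([1186, 161, 377]) cube([93, 1404, 18]);
translate([1392, 161, 377]) cube([93, 1404, 18]);
translate([1598, 161, 377]) cube([93, 1404, 18]);
translate([1804, 161, 377]) cube([93, 1404, 18]);
translate([2010, 161, 377]) cube([93, 1404, 18]);


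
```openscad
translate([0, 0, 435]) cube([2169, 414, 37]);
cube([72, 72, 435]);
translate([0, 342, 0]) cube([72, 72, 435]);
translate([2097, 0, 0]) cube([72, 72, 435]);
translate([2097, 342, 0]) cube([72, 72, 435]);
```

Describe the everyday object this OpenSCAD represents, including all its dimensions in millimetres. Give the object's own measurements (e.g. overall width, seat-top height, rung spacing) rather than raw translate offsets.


A long wooden bench with a 2169 mm (x) × 414 mm (y) seat, 37 mm thick, its top surface 472 mm above the floor. Four 72 mm square legs at the seat corners, flush with the edges, run from z = 0 to the seat underside.


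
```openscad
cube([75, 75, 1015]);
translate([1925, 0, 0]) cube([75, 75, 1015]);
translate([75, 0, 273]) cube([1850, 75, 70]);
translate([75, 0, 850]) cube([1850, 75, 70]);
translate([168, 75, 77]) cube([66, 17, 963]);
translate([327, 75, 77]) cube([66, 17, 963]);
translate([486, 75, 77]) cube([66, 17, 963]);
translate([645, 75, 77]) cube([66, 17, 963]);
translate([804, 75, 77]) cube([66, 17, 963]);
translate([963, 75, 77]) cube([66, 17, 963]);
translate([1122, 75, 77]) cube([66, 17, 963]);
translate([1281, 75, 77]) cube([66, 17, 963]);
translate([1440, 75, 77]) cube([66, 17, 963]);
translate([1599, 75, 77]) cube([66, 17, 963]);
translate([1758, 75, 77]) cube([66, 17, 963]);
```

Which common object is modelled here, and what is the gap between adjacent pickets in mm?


A fence section. The picket gap is 93 mm.

Two posts, two rails, 11 pickets — a fence section. Span 1850 mm holds 11 pickets of 66 mm with 12 equal gaps: ⌊(1850 − 11·66) / 12⌋ = 93 mm.


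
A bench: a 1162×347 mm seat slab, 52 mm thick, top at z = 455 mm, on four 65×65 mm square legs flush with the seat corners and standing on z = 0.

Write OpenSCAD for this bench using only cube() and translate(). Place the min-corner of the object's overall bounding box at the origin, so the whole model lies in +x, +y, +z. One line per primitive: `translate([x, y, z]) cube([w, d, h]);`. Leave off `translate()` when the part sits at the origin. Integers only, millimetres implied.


translate([0, 0, 403]) cube([1162, 347, 52]);
cube([65, 65, 403]);
translate([0, 282, 0]) cube([65, 65, 403]);
translate([1097, 0, 0]) cube([65, 65, 403]);
translate([1097, 282, 0]) cube([65, 65, 403]);


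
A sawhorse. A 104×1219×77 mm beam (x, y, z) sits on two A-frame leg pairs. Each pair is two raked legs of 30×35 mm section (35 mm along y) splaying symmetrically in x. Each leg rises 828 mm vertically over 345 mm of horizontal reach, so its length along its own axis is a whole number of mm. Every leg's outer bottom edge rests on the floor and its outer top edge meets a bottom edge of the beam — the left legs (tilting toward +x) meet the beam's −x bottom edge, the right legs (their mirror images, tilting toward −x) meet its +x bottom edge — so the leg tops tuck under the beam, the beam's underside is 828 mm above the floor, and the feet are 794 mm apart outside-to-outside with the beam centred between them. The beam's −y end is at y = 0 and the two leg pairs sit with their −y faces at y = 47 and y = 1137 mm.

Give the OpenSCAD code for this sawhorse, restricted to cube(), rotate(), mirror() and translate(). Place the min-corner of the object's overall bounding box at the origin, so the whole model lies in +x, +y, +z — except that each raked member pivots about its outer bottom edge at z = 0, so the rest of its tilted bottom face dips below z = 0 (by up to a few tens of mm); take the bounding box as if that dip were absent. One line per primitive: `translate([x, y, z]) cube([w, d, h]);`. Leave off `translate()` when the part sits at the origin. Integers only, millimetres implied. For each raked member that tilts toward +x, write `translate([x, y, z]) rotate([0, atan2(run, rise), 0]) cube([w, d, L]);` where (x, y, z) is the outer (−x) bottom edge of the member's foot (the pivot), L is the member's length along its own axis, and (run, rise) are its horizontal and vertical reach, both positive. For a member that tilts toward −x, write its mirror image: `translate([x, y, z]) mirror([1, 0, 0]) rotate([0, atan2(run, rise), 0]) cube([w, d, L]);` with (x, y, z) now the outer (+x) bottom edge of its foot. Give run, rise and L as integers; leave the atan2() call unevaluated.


// leg length = √(345² + 828²) = 897
// right-leg outer foot x = 2·345 + 104 = 794
// beam min-corner = (345, 0, 828)
translate([345, 0, 828]) cube([104, 1219, 77]);
translate([0, 47, 0]) rotate([0, atan2(345, 828), 0]) cube([30, 35, 897]);
translate([794, 47, 0]) mirror([1, 0, 0]) rotate([0, atan2(345, 828), 0]) cube([30, 35, 897]);
translate([0, 1137, 0]) rotate([0, atan2(345, 828), 0]) cube([30, 35, 897]);
translate([794, 1137, 0]) mirror([1, 0, 0]) rotate([0, atan2(345, 828), 0]) cube([30, 35, 897]);


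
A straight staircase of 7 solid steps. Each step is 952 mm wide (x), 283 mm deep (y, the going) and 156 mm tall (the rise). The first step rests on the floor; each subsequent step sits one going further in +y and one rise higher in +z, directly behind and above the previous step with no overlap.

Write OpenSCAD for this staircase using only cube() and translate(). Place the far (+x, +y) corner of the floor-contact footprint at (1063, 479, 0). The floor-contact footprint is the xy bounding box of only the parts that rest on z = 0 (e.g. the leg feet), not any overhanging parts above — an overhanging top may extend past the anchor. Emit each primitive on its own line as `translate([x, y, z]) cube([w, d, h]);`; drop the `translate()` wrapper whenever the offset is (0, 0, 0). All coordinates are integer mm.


translate([111, 196, 0]) cube([952, 283, 156]);
translate([111, 479, 156]) cube([952, 283, 156]);
translate([111, 762, 312]) cube([952, 283, 156]);
translate([111, 1045, 468]) cube([952, 283, 156]);
translate([111, 1328, 624]) cube([952, 283, 156]);
translate([111, 1611, 780]) cube([952, 283, 156]);
translate([111, 1894, 936]) cube([952, 283, 156]);


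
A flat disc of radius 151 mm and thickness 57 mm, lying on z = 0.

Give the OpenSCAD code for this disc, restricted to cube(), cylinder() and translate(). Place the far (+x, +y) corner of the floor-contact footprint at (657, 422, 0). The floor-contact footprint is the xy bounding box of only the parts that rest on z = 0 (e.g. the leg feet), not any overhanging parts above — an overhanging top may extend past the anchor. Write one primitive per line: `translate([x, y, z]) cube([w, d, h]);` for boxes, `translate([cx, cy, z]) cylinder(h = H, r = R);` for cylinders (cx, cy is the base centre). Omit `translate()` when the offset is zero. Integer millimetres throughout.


translate([506, 271, 0]) cylinder(h = 57, r = 151);


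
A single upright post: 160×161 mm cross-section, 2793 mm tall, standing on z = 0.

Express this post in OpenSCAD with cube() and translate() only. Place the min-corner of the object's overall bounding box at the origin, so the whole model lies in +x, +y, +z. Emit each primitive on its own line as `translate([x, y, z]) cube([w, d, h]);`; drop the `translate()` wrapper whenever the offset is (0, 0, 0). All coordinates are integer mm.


cube([160, 161, 2793]);


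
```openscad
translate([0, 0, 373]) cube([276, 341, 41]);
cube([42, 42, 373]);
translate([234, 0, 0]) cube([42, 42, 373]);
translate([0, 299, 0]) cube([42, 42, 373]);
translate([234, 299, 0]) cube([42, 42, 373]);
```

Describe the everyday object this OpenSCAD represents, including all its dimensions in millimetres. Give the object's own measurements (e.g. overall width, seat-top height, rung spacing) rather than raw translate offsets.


A four-legged stool. The seat is a 276×341×41 mm slab whose top surface is at z = 414 mm; four square legs, each 42×42 mm in cross-section, run from the floor (z = 0) to the underside of the seat, each flush with a corner of the seat.


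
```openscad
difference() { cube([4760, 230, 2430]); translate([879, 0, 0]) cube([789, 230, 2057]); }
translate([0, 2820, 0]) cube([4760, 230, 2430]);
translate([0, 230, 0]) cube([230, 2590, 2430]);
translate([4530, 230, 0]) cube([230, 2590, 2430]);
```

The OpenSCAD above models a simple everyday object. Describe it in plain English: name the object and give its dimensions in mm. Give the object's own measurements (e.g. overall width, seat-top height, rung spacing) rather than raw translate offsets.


A single room: four walls, each 2430 mm tall and 230 mm thick, enclosing an outside footprint 4760×3050 mm (x × y), no floor or roof. The front and back walls (−y and +y sides) run the full x-width; the side walls fit between their inner faces. A door opening 789 mm wide and 2057 mm tall is cut through the front wall from the floor up, its −x edge 879 mm from the wall's −x end.


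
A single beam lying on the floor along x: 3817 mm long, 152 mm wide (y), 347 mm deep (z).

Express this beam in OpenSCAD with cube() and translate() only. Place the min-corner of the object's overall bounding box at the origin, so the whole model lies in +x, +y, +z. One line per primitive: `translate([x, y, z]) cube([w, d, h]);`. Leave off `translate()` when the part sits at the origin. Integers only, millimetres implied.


cube([3817, 152, 347]);


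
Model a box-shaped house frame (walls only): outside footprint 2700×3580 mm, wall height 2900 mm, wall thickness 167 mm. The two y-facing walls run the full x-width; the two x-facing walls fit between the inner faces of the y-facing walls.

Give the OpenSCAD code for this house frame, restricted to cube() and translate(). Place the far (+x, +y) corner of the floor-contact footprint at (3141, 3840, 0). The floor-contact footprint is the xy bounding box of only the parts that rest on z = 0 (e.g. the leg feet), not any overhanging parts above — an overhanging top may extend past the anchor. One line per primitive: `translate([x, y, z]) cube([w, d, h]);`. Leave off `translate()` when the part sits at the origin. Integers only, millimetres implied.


translate([441, 260, 0]) cube([2700, 167, 2900]);
translate([441, 3673, 0]) cube([2700, 167, 2900]);
translate([441, 427, 0]) cube([167, 3246, 2900]);
translate([2974, 427, 0]) cube([167, 3246, 2900]);


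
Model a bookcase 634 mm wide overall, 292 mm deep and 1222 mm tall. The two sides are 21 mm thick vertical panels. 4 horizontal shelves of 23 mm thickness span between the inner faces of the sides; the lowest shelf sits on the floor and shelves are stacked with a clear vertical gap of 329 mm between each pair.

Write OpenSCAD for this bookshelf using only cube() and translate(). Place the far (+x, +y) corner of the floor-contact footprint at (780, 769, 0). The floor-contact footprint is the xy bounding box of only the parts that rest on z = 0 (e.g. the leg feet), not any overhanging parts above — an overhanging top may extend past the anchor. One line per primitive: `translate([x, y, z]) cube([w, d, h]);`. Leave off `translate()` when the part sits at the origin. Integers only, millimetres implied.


translate([146, 477, 0]) cube([21, 292, 1222]);
translate([759, 477, 0]) cube([21, 292, 1222]);
translate([167, 477, 0]) cube([592, 292, 23]);
translate([167, 477, 352]) cube([592, 292, 23]);
translate([167, 477, 704]) cube([592, 292, 23]);
translate([167, 477, 1056]) cube([592, 292, 23]);


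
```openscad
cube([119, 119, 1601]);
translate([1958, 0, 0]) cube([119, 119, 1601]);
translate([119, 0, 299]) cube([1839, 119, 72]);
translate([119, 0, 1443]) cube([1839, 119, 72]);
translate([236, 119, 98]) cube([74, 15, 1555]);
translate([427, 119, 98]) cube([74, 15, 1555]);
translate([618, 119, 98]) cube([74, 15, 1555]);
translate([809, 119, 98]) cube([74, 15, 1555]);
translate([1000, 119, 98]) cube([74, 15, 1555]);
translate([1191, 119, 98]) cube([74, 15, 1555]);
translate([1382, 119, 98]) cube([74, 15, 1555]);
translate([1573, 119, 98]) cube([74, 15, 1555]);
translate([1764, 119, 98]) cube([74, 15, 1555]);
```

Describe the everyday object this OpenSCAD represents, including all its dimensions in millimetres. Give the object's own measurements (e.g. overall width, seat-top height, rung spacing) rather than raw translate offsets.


A fence section. Two 119×119 mm posts, 1601 mm tall, stand on the floor with a clear span of 1839 mm between their inner faces. Two horizontal rails of 119×72 mm section span the gap between the posts with their undersides at z = 299 mm and z = 1443 mm, flush with the posts' −y face. 9 pickets, each 74 mm wide, 15 mm thick and 1555 mm tall, are fixed to the +y face of the rails with their bottoms at z = 98 mm, spaced across the span with a 117 mm gap after the −x post and between neighbouring pickets, with 120 mm left before the +x post.


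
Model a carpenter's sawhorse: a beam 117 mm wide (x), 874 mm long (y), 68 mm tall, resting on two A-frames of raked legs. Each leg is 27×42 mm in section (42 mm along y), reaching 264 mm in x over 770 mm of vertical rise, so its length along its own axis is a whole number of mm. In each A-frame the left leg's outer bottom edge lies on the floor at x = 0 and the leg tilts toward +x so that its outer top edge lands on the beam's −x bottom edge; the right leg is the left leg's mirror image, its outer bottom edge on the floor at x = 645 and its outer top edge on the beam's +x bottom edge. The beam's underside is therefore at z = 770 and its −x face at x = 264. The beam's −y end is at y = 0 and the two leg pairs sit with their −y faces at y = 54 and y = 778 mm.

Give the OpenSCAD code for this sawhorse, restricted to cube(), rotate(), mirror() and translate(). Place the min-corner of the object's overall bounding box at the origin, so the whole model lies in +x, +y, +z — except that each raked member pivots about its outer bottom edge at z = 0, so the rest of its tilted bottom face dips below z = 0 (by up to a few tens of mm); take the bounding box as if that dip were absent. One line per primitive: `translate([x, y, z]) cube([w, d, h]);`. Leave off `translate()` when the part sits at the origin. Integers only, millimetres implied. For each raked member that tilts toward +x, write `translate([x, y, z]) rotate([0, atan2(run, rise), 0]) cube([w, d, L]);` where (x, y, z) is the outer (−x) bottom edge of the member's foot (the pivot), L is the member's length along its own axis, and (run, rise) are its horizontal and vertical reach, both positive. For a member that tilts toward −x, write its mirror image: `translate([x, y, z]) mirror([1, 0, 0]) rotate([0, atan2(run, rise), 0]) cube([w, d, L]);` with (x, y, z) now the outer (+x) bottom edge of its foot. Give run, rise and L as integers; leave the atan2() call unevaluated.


// leg length = √(264² + 770²) = 814
// right-leg outer foot x = 2·264 + 117 = 645
// beam min-corner = (264, 0, 770)
translate([264, 0, 770]) cube([117, 874, 68]);
translate([0, 54, 0]) rotate([0, atan2(264, 770), 0]) cube([27, 42, 814]);
translate([645, 54, 0]) mirror([1, 0, 0]) rotate([0, atan2(264, 770), 0]) cube([27, 42, 814]);
translate([0, 778, 0]) rotate([0, atan2(264, 770), 0]) cube([27, 42, 814]);
translate([645, 778, 0]) mirror([1, 0, 0]) rotate([0, atan2(264, 770), 0]) cube([27, 42, 814]);


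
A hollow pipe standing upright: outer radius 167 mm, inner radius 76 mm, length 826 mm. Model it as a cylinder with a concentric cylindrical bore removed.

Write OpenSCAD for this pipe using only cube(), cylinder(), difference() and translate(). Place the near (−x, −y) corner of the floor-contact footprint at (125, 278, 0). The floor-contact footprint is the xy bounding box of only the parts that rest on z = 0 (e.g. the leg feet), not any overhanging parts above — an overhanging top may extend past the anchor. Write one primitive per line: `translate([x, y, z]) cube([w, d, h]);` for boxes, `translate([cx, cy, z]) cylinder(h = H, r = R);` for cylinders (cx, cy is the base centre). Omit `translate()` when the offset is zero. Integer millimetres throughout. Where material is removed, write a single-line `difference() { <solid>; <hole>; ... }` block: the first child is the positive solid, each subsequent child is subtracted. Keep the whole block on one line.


difference() { translate([292, 445, 0]) cylinder(h = 826, r = 167); translate([292, 445, 0]) cylinder(h = 826, r = 76); }


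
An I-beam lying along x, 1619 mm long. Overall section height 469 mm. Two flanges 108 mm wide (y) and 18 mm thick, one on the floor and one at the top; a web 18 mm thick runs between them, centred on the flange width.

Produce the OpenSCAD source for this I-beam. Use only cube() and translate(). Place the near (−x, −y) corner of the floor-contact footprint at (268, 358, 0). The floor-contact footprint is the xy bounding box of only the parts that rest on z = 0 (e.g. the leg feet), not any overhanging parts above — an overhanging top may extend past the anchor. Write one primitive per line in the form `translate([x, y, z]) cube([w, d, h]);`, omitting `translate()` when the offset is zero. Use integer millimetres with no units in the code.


translate([268, 358, 0]) cube([1619, 108, 18]);
translate([268, 403, 18]) cube([1619, 18, 433]);
translate([268, 358, 451]) cube([1619, 108, 18]);


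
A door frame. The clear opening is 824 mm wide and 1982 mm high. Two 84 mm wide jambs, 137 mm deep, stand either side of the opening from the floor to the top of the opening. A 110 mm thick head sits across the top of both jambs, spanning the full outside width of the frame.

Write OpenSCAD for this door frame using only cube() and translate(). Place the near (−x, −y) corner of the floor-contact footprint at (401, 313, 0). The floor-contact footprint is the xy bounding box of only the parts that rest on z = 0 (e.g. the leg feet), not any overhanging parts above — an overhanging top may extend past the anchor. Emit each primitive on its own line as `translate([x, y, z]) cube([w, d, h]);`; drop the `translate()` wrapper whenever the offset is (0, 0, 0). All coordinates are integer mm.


translate([401, 313, 0]) cube([84, 137, 1982]);
translate([1309, 313, 0]) cube([84, 137, 1982]);
translate([401, 313, 1982]) cube([992, 137, 110]);


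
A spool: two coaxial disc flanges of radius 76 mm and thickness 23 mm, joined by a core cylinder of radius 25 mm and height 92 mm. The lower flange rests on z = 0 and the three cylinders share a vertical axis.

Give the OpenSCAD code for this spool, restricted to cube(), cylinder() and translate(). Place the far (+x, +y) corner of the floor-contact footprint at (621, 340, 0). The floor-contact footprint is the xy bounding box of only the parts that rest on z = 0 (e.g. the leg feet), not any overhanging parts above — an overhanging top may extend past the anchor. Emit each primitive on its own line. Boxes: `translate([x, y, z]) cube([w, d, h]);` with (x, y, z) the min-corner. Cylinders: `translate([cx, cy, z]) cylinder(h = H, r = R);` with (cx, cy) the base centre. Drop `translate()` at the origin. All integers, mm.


translate([545, 264, 0]) cylinder(h = 23, r = 76);
translate([545, 264, 23]) cylinder(h = 92, r = 25);
translate([545, 264, 115]) cylinder(h = 23, r = 76);


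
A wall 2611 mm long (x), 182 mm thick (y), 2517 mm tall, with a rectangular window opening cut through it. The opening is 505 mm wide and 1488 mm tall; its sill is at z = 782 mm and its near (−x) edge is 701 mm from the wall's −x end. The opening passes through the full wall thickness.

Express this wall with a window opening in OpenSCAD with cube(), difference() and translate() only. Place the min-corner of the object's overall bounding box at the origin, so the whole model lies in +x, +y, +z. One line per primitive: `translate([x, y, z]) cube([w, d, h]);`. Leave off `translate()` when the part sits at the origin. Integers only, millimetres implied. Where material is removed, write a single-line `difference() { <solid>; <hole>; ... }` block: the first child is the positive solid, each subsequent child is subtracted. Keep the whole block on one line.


difference() { cube([2611, 182, 2517]); translate([701, 0, 782]) cube([505, 182, 1488]); }


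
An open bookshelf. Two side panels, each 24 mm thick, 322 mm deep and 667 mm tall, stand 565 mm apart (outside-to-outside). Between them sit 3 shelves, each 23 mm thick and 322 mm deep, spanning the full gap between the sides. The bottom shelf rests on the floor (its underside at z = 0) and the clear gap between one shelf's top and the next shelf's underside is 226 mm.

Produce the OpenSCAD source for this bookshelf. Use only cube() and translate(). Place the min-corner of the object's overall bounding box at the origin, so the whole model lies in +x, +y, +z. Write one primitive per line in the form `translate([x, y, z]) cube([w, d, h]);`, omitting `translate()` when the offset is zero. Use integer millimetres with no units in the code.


cube([24, 322, 667]);
translate([541, 0, 0]) cube([24, 322, 667]);
translate([24, 0, 0]) cube([517, 322, 23]);
translate([24, 0, 249]) cube([517, 322, 23]);
translate([24, 0, 498]) cube([517, 322, 23]);


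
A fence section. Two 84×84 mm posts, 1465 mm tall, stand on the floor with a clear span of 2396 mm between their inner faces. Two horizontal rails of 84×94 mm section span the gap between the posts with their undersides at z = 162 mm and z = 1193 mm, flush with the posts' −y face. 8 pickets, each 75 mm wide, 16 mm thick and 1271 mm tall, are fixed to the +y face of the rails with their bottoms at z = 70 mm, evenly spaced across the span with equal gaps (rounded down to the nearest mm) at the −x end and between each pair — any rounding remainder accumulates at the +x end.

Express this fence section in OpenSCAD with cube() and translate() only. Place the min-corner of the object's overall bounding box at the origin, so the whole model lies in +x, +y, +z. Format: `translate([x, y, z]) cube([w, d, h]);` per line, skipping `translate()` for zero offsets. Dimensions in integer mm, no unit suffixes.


cube([84, 84, 1465]);
translate([2480, 0, 0]) cube([84, 84, 1465]);
translate([84, 0, 162]) cube([2396, 84, 94]);
translate([84, 0, 1193]) cube([2396, 84, 94]);
translate([283, 84, 70]) cube([75, 16, 1271]);
translate([557, 84, 70]) cube([75, 16, 1271]);
translate([831, 84, 70]) cube([75, 16, 1271]);
translate([1105, 84, 70]) cube([75, 16, 1271]);
translate([1379, 84, 70]) cube([75, 16, 1271]);
translate([1653, 84, 70]) cube([75, 16, 1271]);
translate([1927, 84, 70]) cube([75, 16, 1271]);
translate([2201, 84, 70]) cube([75, 16, 1271]);


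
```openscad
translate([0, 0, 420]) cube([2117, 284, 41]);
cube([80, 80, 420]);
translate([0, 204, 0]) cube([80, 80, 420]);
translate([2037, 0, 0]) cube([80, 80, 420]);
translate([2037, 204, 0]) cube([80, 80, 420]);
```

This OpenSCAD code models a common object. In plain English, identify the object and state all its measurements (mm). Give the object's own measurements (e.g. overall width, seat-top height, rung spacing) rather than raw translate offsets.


A long wooden bench with a 2117 mm (x) × 284 mm (y) seat, 41 mm thick, its top surface 461 mm above the floor. Four 80 mm square legs at the seat corners, flush with the edges, run from z = 0 to the seat underside.


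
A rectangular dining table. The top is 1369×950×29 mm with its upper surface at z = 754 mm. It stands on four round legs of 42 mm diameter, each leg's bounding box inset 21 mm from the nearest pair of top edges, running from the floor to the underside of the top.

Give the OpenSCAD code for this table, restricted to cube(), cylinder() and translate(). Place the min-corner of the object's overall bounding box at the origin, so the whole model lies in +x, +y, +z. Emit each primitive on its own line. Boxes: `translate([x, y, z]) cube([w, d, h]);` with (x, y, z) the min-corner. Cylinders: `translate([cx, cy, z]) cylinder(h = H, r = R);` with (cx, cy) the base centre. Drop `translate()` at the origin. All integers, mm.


translate([0, 0, 725]) cube([1369, 950, 29]);
translate([42, 42, 0]) cylinder(h = 725, r = 21);
translate([1327, 42, 0]) cylinder(h = 725, r = 21);
translate([42, 908, 0]) cylinder(h = 725, r = 21);
translate([1327, 908, 0]) cylinder(h = 725, r = 21);


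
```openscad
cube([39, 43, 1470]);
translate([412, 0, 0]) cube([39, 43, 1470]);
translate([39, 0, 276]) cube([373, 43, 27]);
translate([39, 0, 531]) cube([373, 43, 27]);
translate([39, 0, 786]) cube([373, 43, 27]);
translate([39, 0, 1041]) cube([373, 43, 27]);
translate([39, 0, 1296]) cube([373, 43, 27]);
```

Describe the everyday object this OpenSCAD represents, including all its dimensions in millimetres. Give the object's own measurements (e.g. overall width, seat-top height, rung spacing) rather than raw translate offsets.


A straight ladder. Two 39×43 mm vertical rails, 1470 mm tall, stand 451 mm apart (outside-to-outside) with their front faces coplanar on the −y side. 5 rungs, each 43 mm deep and 27 mm tall, span between the inner faces of the rails, front faces flush with the rails. The lowest rung's underside is at z = 276 mm and rungs are spaced 255 mm apart (underside to underside).


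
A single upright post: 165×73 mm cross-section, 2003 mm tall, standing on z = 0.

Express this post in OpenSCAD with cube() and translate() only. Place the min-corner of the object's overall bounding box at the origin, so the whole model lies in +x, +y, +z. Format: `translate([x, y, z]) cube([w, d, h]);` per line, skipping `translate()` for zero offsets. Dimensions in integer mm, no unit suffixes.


cube([165, 73, 2003]);


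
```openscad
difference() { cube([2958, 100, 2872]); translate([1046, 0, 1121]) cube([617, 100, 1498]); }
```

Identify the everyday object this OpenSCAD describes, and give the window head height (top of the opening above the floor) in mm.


A wall with a window opening. The window head height is 2619 mm.

A wall with a rectangular opening subtracted — a window. Sill at z = 1121, opening 1498 mm tall, so the head is at 1121 + 1498 = 2619 mm.


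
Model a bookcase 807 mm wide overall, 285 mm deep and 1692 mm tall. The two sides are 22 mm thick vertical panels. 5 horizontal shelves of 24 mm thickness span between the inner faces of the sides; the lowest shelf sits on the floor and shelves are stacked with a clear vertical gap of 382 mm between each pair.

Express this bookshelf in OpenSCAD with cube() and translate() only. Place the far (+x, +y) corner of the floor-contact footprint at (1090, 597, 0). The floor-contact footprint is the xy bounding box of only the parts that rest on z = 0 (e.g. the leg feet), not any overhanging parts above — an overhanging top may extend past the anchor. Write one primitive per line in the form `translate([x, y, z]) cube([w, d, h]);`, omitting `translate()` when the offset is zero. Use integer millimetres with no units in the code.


translate([283, 312, 0]) cube([22, 285, 1692]);
translate([1068, 312, 0]) cube([22, 285, 1692]);
translate([305, 312, 0]) cube([763, 285, 24]);
translate([305, 312, 406]) cube([763, 285, 24]);
translate([305, 312, 812]) cube([763, 285, 24]);
translate([305, 312, 1218]) cube([763, 285, 24]);
translate([305, 312, 1624]) cube([763, 285, 24]);


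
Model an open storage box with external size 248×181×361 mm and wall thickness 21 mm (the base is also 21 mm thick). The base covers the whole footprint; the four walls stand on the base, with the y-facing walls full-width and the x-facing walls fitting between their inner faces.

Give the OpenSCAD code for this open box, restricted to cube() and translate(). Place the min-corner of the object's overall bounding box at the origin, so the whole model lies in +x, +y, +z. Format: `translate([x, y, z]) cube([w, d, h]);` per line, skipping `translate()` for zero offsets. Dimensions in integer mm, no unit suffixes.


cube([248, 181, 21]);
translate([0, 0, 21]) cube([248, 21, 340]);
translate([0, 160, 21]) cube([248, 21, 340]);
translate([0, 21, 21]) cube([21, 139, 340]);
translate([227, 21, 21]) cube([21, 139, 340]);


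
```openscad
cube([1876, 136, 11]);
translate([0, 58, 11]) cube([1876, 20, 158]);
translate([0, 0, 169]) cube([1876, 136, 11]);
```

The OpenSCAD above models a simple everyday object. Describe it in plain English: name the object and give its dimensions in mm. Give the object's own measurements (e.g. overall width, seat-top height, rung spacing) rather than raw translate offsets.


An I-beam lying along x, 1876 mm long. Overall section height 180 mm. Two flanges 136 mm wide (y) and 11 mm thick, one on the floor and one at the top; a web 20 mm thick runs between them, centred on the flange width.


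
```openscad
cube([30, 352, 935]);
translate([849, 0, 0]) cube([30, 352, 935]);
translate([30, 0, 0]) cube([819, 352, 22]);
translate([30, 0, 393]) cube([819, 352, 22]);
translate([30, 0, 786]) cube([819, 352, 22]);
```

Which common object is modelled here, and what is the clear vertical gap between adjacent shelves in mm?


A bookshelf. The clear shelf gap is 371 mm.

Two tall side panels with 3 horizontal boards between them — a bookshelf. The first two shelf undersides are at z = 0 and z = 393; with shelf thickness 22, the clear gap is 393 − 0 − 22 = 371 mm.


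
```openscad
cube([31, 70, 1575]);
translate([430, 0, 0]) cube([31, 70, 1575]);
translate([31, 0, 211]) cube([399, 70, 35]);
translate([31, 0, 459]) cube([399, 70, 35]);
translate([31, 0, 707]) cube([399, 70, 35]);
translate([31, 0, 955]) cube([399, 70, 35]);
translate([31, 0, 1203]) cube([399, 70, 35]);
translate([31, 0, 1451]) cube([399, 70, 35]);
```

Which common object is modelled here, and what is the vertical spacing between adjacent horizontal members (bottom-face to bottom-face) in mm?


A ladder. The rung spacing is 248 mm.

Two tall 31×70 posts with 6 short bars between them — a ladder. Adjacent rungs sit at z = 211 and z = 459, so the spacing is 459 − 211 = 248 mm.


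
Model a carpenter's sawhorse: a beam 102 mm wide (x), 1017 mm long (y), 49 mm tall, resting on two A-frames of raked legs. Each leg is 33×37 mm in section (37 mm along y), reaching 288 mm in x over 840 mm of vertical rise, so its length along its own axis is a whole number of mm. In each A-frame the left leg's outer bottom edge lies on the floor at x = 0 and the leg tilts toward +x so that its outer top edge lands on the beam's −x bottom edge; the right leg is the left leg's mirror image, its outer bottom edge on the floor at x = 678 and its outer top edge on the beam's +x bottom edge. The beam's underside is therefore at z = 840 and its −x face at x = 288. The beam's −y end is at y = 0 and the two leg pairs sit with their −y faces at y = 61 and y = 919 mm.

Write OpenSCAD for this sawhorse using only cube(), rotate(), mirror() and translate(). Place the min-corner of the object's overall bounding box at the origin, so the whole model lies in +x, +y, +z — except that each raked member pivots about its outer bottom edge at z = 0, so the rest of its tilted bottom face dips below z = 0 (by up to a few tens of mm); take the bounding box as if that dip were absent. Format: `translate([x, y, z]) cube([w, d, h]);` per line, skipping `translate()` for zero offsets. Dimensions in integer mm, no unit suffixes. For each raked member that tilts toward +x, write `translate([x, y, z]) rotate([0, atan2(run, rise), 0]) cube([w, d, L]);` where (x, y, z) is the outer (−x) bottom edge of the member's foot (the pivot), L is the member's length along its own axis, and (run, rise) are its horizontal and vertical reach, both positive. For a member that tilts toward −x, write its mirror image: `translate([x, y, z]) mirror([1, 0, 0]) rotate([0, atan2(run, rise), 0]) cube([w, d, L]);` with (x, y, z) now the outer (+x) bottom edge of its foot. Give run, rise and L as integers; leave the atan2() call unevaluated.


translate([288, 0, 840]) cube([102, 1017, 49]);
translate([0, 61, 0]) rotate([0, atan2(288, 840), 0]) cube([33, 37, 888]);
translate([678, 61, 0]) mirror([1, 0, 0]) rotate([0, atan2(288, 840), 0]) cube([33, 37, 888]);
translate([0, 919, 0]) rotate([0, atan2(288, 840), 0]) cube([33, 37, 888]);
translate([678, 919, 0]) mirror([1, 0, 0]) rotate([0, atan2(288, 840), 0]) cube([33, 37, 888]);
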